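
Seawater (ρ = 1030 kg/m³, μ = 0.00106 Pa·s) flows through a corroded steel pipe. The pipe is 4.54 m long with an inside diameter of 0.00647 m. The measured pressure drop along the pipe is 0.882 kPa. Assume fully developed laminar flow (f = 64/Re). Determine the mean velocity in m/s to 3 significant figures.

For laminar flow, f = 64/Re with Re = ρVD/μ, so Darcy-Weisbach reduces to ΔP = 32μLV/D². Solving for V: V = ΔP·D²/(32μL) = 882·(0.00647)²/(32·0.00106·4.54) = 0.2398 m/s.
Check: Re = ρVD/μ = 1030·0.2398·0.00647/0.00106 = 1507 < 2300, so the laminar assumption holds.

V ≈ 0.240 m/s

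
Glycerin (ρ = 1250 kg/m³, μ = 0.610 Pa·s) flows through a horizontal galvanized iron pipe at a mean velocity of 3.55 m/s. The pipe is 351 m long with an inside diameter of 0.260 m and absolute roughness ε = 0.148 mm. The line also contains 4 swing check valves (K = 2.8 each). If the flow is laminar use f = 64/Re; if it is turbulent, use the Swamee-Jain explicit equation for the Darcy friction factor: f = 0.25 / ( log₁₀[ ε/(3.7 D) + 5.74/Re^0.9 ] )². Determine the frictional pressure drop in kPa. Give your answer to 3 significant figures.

Reynolds number Re = ρVD/μ = 1250 · 3.55 · 0.26 / 0.61 = 1891.
Re < 2300 → laminar flow, so f = 64/Re = 64/1891 = 0.03384 (the turbulent correlation is not needed).
Total minor-loss coefficient ΣK = 4·2.8 = 11.2.
ΔP = [f·L/D + ΣK]·(ρV²/2) = [0.03384·351/0.26 + 11.2]·(1250·3.55²/2) = [45.68 + 11.2]·7877 = 4.48e+05 Pa.
ΔP = 4.48e+05 Pa = 448 kPa.

ΔP ≈ 448 kPa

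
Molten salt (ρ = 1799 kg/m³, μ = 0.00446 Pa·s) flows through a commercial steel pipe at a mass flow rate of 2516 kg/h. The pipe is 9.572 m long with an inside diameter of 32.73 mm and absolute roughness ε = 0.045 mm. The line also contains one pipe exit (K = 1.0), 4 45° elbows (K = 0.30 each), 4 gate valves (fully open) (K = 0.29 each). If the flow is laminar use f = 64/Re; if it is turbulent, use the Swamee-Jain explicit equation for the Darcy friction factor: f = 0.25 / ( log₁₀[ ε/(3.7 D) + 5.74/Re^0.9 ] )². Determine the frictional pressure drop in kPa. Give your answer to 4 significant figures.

ṁ = 2516 kg/h = 2516/3600 = 0.6989 kg/s.
A = πD²/4 = π(0.03273)²/4 = 0.0008414 m²; mean velocity V = ṁ/(ρA) = 0.6989/(1799 · 0.0008414) = 0.4617 m/s.
Reynolds number Re = ρVD/μ = 1799 · 0.4617 · 0.03273 / 0.00446 = 6096.
Re > 4000 → turbulent. Relative roughness ε/D = 4.5e-05/0.03273 = 0.00137. Swamee-Jain: f = 0.25/(log₁₀[0.00137/3.7 + 5.74/6096^0.9])² = 0.25/(log₁₀[0.000372 + 0.00225])² = 0.25/(-2.581)² = 0.03752.
Total minor-loss coefficient ΣK = 1·1 + 4·0.3 + 4·0.29 = 3.36.
ΔP = [f·L/D + ΣK]·(ρV²/2) = [0.03752·9.572/0.03273 + 3.36]·(1799·0.4617²/2) = [10.97 + 3.36]·191.8 = 2749 Pa.
ΔP = 2749 Pa = 2.749 kPa.

ΔP ≈ 2.749 kPa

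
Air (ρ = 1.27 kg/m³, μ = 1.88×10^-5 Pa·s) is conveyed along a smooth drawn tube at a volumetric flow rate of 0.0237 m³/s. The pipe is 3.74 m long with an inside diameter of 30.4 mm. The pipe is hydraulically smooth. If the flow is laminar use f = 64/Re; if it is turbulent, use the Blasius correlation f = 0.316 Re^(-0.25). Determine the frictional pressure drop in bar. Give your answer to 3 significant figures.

Cross-sectional area A = πD²/4 = π(0.0304)²/4 = 0.0007258 m²; mean velocity V = Q/A = 0.0237/0.0007258 = 32.65 m/s.
Reynolds number Re = ρVD/μ = 1.27 · 32.65 · 0.0304 / 1.88e-05 = 6.705e+04.
Re > 4000 → turbulent. Smooth-pipe (Blasius): f = 0.316 Re^(-0.25) = 0.316/(6.705e+04)^0.25 = 0.01964.
Darcy-Weisbach: ΔP = f(L/D)(ρV²/2) = 0.01964·(3.74/0.0304)·(1.27·32.65²/2) = 0.01964·123·677 = 1636 Pa.
ΔP = 1636 Pa = 0.0164 bar.

ΔP ≈ 0.0164 bar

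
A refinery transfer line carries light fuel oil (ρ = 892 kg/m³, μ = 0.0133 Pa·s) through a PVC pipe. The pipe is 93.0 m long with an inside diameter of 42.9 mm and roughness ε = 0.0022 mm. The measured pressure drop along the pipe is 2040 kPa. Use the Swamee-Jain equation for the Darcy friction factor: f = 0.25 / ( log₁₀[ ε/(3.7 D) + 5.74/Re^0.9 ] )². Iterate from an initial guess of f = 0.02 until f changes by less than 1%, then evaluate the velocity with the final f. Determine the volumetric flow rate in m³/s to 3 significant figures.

Q ≈ 0.0135 m³/s

Rearranging Darcy-Weisbach: V = √(2·ΔP·D/(f·L·ρ)). With ε/D = 2.2e-06/0.0429 = 5.13e-05, iterate starting from f = 0.02:
  f = 0.02 → V = √(2·2.04e+06·0.0429/(0.02·93·892)) = 10.27 m/s; Re = ρVD/μ = 2.955e+04; f → 0.02362
  f = 0.02362 → V = 9.452 m/s; Re = 2.72e+04; f → 0.02408
  f = 0.02408 → V = 9.36 m/s; Re = 2.693e+04; f → 0.02414
Converged (Δf/f < 1%). With the final f = 0.02414: V = √(2·2.04e+06·0.0429/(0.02414·93·892)) = 9.349 m/s.
Q = V·A = 9.349·(π/4·0.0429²) = 0.01351 m³/s = 0.0135 m³/s.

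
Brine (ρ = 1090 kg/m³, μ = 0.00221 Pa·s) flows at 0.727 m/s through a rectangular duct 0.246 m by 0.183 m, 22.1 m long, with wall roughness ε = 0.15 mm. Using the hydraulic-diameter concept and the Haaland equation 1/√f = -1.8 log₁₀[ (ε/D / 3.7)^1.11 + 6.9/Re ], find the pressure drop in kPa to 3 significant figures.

Hydraulic diameter D_h = 4A/P = 4·(0.246·0.183)/(2·(0.246+0.183)) = 0.1801/0.858 = 0.2099 m.
Re = ρVD_h/μ = 1090·0.727·0.2099/0.00221 = 7.525e+04.
ε/D_h = 0.00015/0.2099 = 0.000715; Haaland gives 1/√f = -1.8 log₁₀[7.54e-05+9.17e-05] = 6.799, so f = 0.02163.
ΔP = f(L/D_h)(ρV²/2) = 0.02163·22.1/0.2099·288 = 656.2 Pa.
ΔP = 0.656 kPa.

ΔP ≈ 0.656 kPa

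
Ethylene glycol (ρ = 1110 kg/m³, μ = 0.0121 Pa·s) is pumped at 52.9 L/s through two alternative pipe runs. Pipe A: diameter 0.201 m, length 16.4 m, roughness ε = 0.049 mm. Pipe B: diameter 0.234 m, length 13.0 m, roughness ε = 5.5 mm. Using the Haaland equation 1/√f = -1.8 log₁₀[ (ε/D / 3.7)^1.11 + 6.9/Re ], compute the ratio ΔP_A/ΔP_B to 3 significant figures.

ΔP_A/ΔP_B ≈ 1.20

Pipe A: V = Q/A = 0.0529/0.03173 = 1.667 m/s; Re = 3.074e+04; ε/D = 0.000244; Haaland → f = 0.02373; ΔP_A = f(L/D)(ρV²/2) = 2986 Pa.
Pipe B: V = Q/A = 0.0529/0.04301 = 1.23 m/s; Re = 2.641e+04; ε/D = 0.0235; Haaland → f = 0.0532; ΔP_B = f(L/D)(ρV²/2) = 2482 Pa.
ΔP_A/ΔP_B = 2986/2482 = 1.20.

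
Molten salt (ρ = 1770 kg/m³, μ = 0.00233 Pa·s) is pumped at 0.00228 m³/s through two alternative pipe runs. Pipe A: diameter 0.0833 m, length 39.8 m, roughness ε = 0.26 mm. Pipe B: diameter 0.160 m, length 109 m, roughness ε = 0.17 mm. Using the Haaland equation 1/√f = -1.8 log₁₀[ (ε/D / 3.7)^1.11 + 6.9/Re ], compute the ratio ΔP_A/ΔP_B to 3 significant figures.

Pipe A: V = Q/A = 0.00228/0.00545 = 0.4184 m/s; Re = 2.647e+04; ε/D = 0.00312; Haaland → f = 0.03036; ΔP_A = f(L/D)(ρV²/2) = 2247 Pa.
Pipe B: V = Q/A = 0.00228/0.02011 = 0.1134 m/s; Re = 1.378e+04; ε/D = 0.00106; Haaland → f = 0.02997; ΔP_B = f(L/D)(ρV²/2) = 232.3 Pa.
ΔP_A/ΔP_B = 2247/232.3 = 9.67.

ΔP_A/ΔP_B ≈ 9.67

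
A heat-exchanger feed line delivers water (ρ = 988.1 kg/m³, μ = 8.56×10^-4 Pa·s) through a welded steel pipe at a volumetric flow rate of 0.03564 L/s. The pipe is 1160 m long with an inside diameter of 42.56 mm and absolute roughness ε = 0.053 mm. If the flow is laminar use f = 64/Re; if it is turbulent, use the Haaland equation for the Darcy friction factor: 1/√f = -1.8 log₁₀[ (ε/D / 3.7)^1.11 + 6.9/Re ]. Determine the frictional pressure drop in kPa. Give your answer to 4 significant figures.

ΔP ≈ 0.4395 kPa

Q = 0.03564 L/s = 0.03564/1000 = 3.564e-05 m³/s.
Cross-sectional area A = πD²/4 = π(0.04256)²/4 = 0.001423 m²; mean velocity V = Q/A = 3.564e-05/0.001423 = 0.02505 m/s.
Reynolds number Re = ρVD/μ = 988.1 · 0.02505 · 0.04256 / 0.000856 = 1231.
Re < 2300 → laminar flow, so f = 64/Re = 64/1231 = 0.052 (the turbulent correlation is not needed).
Darcy-Weisbach: ΔP = f(L/D)(ρV²/2) = 0.052·(1160/0.04256)·(988.1·0.02505²/2) = 0.052·2.726e+04·0.3101 = 439.5 Pa.
ΔP = 439.5 Pa = 0.4395 kPa.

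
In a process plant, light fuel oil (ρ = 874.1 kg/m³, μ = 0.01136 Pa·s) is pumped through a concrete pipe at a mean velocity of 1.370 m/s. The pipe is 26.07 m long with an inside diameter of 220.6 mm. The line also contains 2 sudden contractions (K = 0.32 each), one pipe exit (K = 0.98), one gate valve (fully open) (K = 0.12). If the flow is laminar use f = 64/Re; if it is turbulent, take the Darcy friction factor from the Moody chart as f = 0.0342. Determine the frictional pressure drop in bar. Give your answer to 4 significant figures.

ΔP ≈ 0.04743 bar

Reynolds number Re = ρVD/μ = 874.1 · 1.37 · 0.2206 / 0.0114 = 2.325e+04.
Re > 4000 → turbulent; use the Moody-chart value f = 0.0342.
Total minor-loss coefficient ΣK = 2·0.32 + 1·0.98 + 1·0.12 = 1.74.
ΔP = [f·L/D + ΣK]·(ρV²/2) = [0.0342·26.07/0.2206 + 1.74]·(874.1·1.37²/2) = [4.042 + 1.74]·820.3 = 4743 Pa.
ΔP = 4743 Pa = 0.04743 bar.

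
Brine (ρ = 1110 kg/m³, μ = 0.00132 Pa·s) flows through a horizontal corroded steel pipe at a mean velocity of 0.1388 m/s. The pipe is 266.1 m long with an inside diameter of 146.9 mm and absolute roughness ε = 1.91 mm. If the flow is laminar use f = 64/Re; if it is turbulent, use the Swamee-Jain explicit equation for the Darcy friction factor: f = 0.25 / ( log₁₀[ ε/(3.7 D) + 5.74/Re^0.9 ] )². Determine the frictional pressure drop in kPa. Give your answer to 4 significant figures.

ΔP ≈ 0.8720 kPa

Reynolds number Re = ρVD/μ = 1110 · 0.1388 · 0.1469 / 0.00132 = 1.715e+04.
Re > 4000 → turbulent. Relative roughness ε/D = 0.00191/0.1469 = 0.013. Swamee-Jain: f = 0.25/(log₁₀[0.013/3.7 + 5.74/1.715e+04^0.9])² = 0.25/(log₁₀[0.00351 + 0.000887])² = 0.25/(-2.356)² = 0.04502.
Darcy-Weisbach: ΔP = f(L/D)(ρV²/2) = 0.04502·(266.1/0.1469)·(1110·0.1388²/2) = 0.04502·1811·10.69 = 872 Pa.
ΔP = 872 Pa = 0.8720 kPa.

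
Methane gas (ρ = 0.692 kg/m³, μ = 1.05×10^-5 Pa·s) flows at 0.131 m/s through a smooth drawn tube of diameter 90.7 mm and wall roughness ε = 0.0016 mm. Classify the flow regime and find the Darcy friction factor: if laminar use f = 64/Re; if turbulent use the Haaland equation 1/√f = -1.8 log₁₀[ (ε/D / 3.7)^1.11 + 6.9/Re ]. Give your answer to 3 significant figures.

f ≈ 0.0817

Re = ρVD/μ = 0.692·0.131·0.0907/1.05e-05 = 783.1.
Re < 2300 → laminar, so f = 64/Re = 0.08173 (roughness is irrelevant in laminar flow).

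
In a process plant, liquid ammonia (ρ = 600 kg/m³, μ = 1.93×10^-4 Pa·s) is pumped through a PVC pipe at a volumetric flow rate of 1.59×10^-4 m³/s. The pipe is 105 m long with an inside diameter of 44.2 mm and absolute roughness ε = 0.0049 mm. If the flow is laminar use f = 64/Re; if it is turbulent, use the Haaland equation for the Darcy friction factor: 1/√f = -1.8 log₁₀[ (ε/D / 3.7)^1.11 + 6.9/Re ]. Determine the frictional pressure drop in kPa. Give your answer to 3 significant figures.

ΔP ≈ 0.216 kPa

Cross-sectional area A = πD²/4 = π(0.0442)²/4 = 0.001534 m²; mean velocity V = Q/A = 0.000159/0.001534 = 0.1036 m/s.
Reynolds number Re = ρVD/μ = 600 · 0.1036 · 0.0442 / 0.000193 = 1.424e+04.
Re > 4000 → turbulent. Relative roughness ε/D = 4.9e-06/0.0442 = 0.000111. Haaland: 1/√f = -1.8 log₁₀[(0.000111/3.7)^1.11 + 6.9/1.424e+04] = -1.8 log₁₀[9.53e-06 + 0.000485] = 5.951, so f = 0.02824.
Darcy-Weisbach: ΔP = f(L/D)(ρV²/2) = 0.02824·(105/0.0442)·(600·0.1036²/2) = 0.02824·2376·3.221 = 216.1 Pa.
ΔP = 216.1 Pa = 0.216 kPa.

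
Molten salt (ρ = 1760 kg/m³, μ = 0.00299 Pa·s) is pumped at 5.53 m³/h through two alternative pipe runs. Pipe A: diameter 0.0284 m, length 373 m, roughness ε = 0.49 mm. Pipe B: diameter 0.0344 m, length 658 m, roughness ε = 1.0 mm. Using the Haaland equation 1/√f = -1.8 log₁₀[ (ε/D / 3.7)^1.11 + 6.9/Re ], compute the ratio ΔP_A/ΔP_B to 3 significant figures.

Pipe A: V = Q/A = 0.001536/0.0006335 = 2.425 m/s; Re = 4.054e+04; ε/D = 0.0173; Haaland → f = 0.04709; ΔP_A = f(L/D)(ρV²/2) = 3.201e+06 Pa.
Pipe B: V = Q/A = 0.001536/0.0009294 = 1.653 m/s; Re = 3.347e+04; ε/D = 0.0291; Haaland → f = 0.05748; ΔP_B = f(L/D)(ρV²/2) = 2.643e+06 Pa.
ΔP_A/ΔP_B = 3.201e+06/2.643e+06 = 1.21.

ΔP_A/ΔP_B ≈ 1.21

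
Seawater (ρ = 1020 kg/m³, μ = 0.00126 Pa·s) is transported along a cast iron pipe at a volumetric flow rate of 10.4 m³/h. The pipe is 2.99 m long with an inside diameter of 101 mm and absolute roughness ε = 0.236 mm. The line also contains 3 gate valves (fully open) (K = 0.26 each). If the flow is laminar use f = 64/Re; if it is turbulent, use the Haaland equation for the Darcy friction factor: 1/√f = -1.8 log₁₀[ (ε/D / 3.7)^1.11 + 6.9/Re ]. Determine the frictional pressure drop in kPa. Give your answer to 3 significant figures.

Q = 10.4 m³/h = 10.4/3600 = 0.002889 m³/s.
Cross-sectional area A = πD²/4 = π(0.101)²/4 = 0.008012 m²; mean velocity V = Q/A = 0.002889/0.008012 = 0.3606 m/s.
Reynolds number Re = ρVD/μ = 1020 · 0.3606 · 0.101 / 0.00126 = 2.948e+04.
Re > 4000 → turbulent. Relative roughness ε/D = 0.000236/0.101 = 0.00234. Haaland: 1/√f = -1.8 log₁₀[(0.00234/3.7)^1.11 + 6.9/2.948e+04] = -1.8 log₁₀[0.000281 + 0.000234] = 5.919, so f = 0.02854.
Total minor-loss coefficient ΣK = 3·0.26 = 0.78.
ΔP = [f·L/D + ΣK]·(ρV²/2) = [0.02854·2.99/0.101 + 0.78]·(1020·0.3606²/2) = [0.845 + 0.78]·66.31 = 107.8 Pa.
ΔP = 107.8 Pa = 0.108 kPa.

ΔP ≈ 0.108 kPa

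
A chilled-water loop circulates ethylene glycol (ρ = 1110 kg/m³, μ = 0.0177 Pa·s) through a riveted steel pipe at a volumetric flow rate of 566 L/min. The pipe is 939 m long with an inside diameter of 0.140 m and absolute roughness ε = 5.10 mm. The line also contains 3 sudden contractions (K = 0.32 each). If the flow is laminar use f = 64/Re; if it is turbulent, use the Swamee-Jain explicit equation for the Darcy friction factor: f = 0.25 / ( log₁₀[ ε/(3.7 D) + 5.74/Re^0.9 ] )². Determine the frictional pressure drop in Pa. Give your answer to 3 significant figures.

Q = 566 L/min = 566/60000 = 0.009433 m³/s.
Cross-sectional area A = πD²/4 = π(0.14)²/4 = 0.01539 m²; mean velocity V = Q/A = 0.009433/0.01539 = 0.6128 m/s.
Reynolds number Re = ρVD/μ = 1110 · 0.6128 · 0.14 / 0.0177 = 5380.
Re > 4000 → turbulent. Relative roughness ε/D = 0.0051/0.14 = 0.0364. Swamee-Jain: f = 0.25/(log₁₀[0.0364/3.7 + 5.74/5380^0.9])² = 0.25/(log₁₀[0.00985 + 0.00252])² = 0.25/(-1.908)² = 0.06868.
Total minor-loss coefficient ΣK = 3·0.32 = 0.96.
ΔP = [f·L/D + ΣK]·(ρV²/2) = [0.06868·939/0.14 + 0.96]·(1110·0.6128²/2) = [460.7 + 0.96]·208.4 = 9.621e+04 Pa.

ΔP ≈ 96200 Pa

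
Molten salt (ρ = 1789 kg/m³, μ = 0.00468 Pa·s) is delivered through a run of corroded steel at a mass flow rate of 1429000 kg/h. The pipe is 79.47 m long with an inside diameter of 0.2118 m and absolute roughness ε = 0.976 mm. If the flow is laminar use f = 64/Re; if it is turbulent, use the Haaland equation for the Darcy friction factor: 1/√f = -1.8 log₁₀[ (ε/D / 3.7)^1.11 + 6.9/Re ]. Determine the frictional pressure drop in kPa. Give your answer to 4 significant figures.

ṁ = 1429000 kg/h = 1429000/3600 = 396.9 kg/s.
A = πD²/4 = π(0.2118)²/4 = 0.03523 m²; mean velocity V = ṁ/(ρA) = 396.9/(1789 · 0.03523) = 6.298 m/s.
Reynolds number Re = ρVD/μ = 1789 · 6.298 · 0.2118 / 0.00468 = 5.099e+05.
Re > 4000 → turbulent. Relative roughness ε/D = 0.000976/0.2118 = 0.00461. Haaland: 1/√f = -1.8 log₁₀[(0.00461/3.7)^1.11 + 6.9/5.099e+05] = -1.8 log₁₀[0.000597 + 1.35e-05] = 5.786, so f = 0.02987.
Darcy-Weisbach: ΔP = f(L/D)(ρV²/2) = 0.02987·(79.47/0.2118)·(1789·6.298²/2) = 0.02987·375.2·3.548e+04 = 3.976e+05 Pa.
ΔP = 3.976e+05 Pa = 397.6 kPa.

ΔP ≈ 397.6 kPa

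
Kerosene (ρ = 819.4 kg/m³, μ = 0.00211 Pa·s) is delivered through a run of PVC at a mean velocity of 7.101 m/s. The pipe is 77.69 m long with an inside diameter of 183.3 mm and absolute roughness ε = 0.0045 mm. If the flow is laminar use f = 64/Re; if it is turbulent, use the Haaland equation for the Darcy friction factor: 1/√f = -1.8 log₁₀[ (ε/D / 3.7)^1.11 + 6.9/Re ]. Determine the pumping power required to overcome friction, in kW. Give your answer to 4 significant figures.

P ≈ 21.88 kW

Reynolds number Re = ρVD/μ = 819.4 · 7.101 · 0.1833 / 0.00211 = 5.055e+05.
Re > 4000 → turbulent. Relative roughness ε/D = 4.5e-06/0.1833 = 2.45e-05. Haaland: 1/√f = -1.8 log₁₀[(2.45e-05/3.7)^1.11 + 6.9/5.055e+05] = -1.8 log₁₀[1.79e-06 + 1.37e-05] = 8.661, so f = 0.01333.
Darcy-Weisbach: ΔP = f(L/D)(ρV²/2) = 0.01333·(77.69/0.1833)·(819.4·7.101²/2) = 0.01333·423.8·2.066e+04 = 1.167e+05 Pa.
Q = V·A = 7.101·0.02639 = 0.1874 m³/s.
Pumping power P = QΔP = 0.1874·1.167e+05 = 21875 W = 21.88 kW.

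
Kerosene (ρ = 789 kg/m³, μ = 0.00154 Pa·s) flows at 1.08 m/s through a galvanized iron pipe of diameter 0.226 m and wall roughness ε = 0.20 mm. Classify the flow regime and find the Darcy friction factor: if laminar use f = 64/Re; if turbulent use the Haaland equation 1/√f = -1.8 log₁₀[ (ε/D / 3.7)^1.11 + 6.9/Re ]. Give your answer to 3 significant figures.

f ≈ 0.0211

Re = ρVD/μ = 789·1.08·0.226/0.00154 = 1.251e+05.
Re > 4000 → turbulent. ε/D = 0.0002/0.226 = 0.000885; Haaland: 1/√f = -1.8 log₁₀[9.56e-05 + 5.52e-05] = 6.879, so f = 0.02113.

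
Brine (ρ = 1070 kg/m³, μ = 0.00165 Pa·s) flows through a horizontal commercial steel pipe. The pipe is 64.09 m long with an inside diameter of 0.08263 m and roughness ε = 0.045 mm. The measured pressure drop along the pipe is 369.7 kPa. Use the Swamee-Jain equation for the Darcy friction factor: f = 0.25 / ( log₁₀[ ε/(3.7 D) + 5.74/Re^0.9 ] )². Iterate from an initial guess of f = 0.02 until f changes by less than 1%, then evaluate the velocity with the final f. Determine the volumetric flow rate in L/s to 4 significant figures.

Rearranging Darcy-Weisbach: V = √(2·ΔP·D/(f·L·ρ)). With ε/D = 4.5e-05/0.08263 = 0.000545, iterate starting from f = 0.02:
  f = 0.02 → V = √(2·3.697e+05·0.08263/(0.02·64.09·1070)) = 6.674 m/s; Re = ρVD/μ = 3.576e+05; f → 0.01837
  f = 0.01837 → V = 6.963 m/s; Re = 3.731e+05; f → 0.01833
Converged (Δf/f < 1%). With the final f = 0.01833: V = √(2·3.697e+05·0.08263/(0.01833·64.09·1070)) = 6.972 m/s.
Q = V·A = 6.972·(π/4·0.08263²) = 0.03739 m³/s = 37.39 L/s.

Q ≈ 37.39 L/s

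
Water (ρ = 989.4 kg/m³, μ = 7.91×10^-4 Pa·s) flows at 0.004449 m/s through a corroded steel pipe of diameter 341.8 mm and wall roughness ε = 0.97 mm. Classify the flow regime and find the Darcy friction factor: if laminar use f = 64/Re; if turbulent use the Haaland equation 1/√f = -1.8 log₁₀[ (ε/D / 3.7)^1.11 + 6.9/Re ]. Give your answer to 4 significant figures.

Re = ρVD/μ = 989.4·0.004449·0.3418/0.000791 = 1902.
Re < 2300 → laminar, so f = 64/Re = 0.03365 (roughness is irrelevant in laminar flow).

f ≈ 0.03365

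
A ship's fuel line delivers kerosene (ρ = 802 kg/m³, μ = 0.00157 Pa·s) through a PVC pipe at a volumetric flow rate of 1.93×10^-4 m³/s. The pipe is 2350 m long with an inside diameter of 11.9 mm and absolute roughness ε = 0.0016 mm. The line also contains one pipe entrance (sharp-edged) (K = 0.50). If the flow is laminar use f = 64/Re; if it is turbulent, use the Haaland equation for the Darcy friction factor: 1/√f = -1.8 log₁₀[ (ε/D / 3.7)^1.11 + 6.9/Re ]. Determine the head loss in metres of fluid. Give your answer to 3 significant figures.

Cross-sectional area A = πD²/4 = π(0.0119)²/4 = 0.0001112 m²; mean velocity V = Q/A = 0.000193/0.0001112 = 1.735 m/s.
Reynolds number Re = ρVD/μ = 802 · 1.735 · 0.0119 / 0.00157 = 1.055e+04.
Re > 4000 → turbulent. Relative roughness ε/D = 1.6e-06/0.0119 = 0.000134. Haaland: 1/√f = -1.8 log₁₀[(0.000134/3.7)^1.11 + 6.9/1.055e+04] = -1.8 log₁₀[1.18e-05 + 0.000654] = 5.718, so f = 0.03059.
Total minor-loss coefficient ΣK = 1·0.5 = 0.5.
ΔP = [f·L/D + ΣK]·(ρV²/2) = [0.03059·2350/0.0119 + 0.5]·(802·1.735²/2) = [6040 + 0.5]·1208 = 7.294e+06 Pa.
Head loss h_f = ΔP/(ρg) = 7.294e+06/(802·9.81) = 927 m.

h_f ≈ 927 m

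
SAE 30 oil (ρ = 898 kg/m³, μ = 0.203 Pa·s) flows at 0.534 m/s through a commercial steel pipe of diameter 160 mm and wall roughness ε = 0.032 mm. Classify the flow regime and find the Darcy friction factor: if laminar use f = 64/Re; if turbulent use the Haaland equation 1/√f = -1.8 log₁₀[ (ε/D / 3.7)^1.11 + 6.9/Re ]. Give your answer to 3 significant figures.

f ≈ 0.169

Re = ρVD/μ = 898·0.534·0.16/0.203 = 378.
Re < 2300 → laminar, so f = 64/Re = 0.1693 (roughness is irrelevant in laminar flow).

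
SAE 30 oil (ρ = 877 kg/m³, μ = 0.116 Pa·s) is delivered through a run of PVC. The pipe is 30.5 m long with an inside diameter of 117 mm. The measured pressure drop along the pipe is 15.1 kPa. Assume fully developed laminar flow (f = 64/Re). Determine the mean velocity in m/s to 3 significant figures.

For laminar flow, f = 64/Re with Re = ρVD/μ, so Darcy-Weisbach reduces to ΔP = 32μLV/D². Solving for V: V = ΔP·D²/(32μL) = 1.51e+04·(0.117)²/(32·0.116·30.5) = 1.826 m/s.
Check: Re = ρVD/μ = 877·1.826·0.117/0.116 = 1615 < 2300, so the laminar assumption holds.

V ≈ 1.83 m/s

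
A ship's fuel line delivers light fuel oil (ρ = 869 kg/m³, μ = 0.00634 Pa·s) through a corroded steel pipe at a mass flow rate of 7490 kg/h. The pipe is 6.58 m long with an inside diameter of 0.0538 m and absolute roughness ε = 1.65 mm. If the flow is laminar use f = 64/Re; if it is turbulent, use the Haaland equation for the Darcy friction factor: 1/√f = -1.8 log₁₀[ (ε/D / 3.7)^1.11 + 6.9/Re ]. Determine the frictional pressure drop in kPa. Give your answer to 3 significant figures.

ṁ = 7490 kg/h = 7490/3600 = 2.081 kg/s.
A = πD²/4 = π(0.0538)²/4 = 0.002273 m²; mean velocity V = ṁ/(ρA) = 2.081/(869 · 0.002273) = 1.053 m/s.
Reynolds number Re = ρVD/μ = 869 · 1.053 · 0.0538 / 0.00634 = 7766.
Re > 4000 → turbulent. Relative roughness ε/D = 0.00165/0.0538 = 0.0307. Haaland: 1/√f = -1.8 log₁₀[(0.0307/3.7)^1.11 + 6.9/7766] = -1.8 log₁₀[0.00489 + 0.000888] = 4.028, so f = 0.06162.
Darcy-Weisbach: ΔP = f(L/D)(ρV²/2) = 0.06162·(6.58/0.0538)·(869·1.053²/2) = 0.06162·122.3·481.9 = 3632 Pa.
ΔP = 3632 Pa = 3.63 kPa.

ΔP ≈ 3.63 kPa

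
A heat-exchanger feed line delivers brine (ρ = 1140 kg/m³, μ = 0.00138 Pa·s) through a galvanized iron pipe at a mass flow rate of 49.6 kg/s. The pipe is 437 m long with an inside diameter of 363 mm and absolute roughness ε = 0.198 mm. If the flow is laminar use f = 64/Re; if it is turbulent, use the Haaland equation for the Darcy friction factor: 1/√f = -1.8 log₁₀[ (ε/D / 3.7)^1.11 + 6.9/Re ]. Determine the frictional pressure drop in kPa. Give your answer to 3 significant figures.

A = πD²/4 = π(0.363)²/4 = 0.1035 m²; mean velocity V = ṁ/(ρA) = 49.6/(1140 · 0.1035) = 0.4204 m/s.
Reynolds number Re = ρVD/μ = 1140 · 0.4204 · 0.363 / 0.00138 = 1.261e+05.
Re > 4000 → turbulent. Relative roughness ε/D = 0.000198/0.363 = 0.000545. Haaland: 1/√f = -1.8 log₁₀[(0.000545/3.7)^1.11 + 6.9/1.261e+05] = -1.8 log₁₀[5.59e-05 + 5.47e-05] = 7.121, so f = 0.01972.
Darcy-Weisbach: ΔP = f(L/D)(ρV²/2) = 0.01972·(437/0.363)·(1140·0.4204²/2) = 0.01972·1204·100.7 = 2392 Pa.
ΔP = 2392 Pa = 2.39 kPa.

ΔP ≈ 2.39 kPa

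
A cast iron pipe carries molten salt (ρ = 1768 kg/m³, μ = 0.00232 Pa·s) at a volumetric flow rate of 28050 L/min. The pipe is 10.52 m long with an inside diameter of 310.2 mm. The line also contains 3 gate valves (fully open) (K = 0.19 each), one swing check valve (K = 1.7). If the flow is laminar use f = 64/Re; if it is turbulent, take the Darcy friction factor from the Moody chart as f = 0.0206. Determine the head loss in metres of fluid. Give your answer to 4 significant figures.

Q = 28050 L/min = 28050/60000 = 0.4675 m³/s.
Cross-sectional area A = πD²/4 = π(0.3102)²/4 = 0.07557 m²; mean velocity V = Q/A = 0.4675/0.07557 = 6.186 m/s.
Reynolds number Re = ρVD/μ = 1768 · 6.186 · 0.3102 / 0.00232 = 1.462e+06.
Re > 4000 → turbulent; use the Moody-chart value f = 0.0206.
Total minor-loss coefficient ΣK = 3·0.19 + 1·1.7 = 2.27.
ΔP = [f·L/D + ΣK]·(ρV²/2) = [0.0206·10.52/0.3102 + 2.27]·(1768·6.186²/2) = [0.6986 + 2.27]·3.383e+04 = 1.004e+05 Pa.
Head loss h_f = ΔP/(ρg) = 1.004e+05/(1768·9.81) = 5.790 m.

h_f ≈ 5.790 m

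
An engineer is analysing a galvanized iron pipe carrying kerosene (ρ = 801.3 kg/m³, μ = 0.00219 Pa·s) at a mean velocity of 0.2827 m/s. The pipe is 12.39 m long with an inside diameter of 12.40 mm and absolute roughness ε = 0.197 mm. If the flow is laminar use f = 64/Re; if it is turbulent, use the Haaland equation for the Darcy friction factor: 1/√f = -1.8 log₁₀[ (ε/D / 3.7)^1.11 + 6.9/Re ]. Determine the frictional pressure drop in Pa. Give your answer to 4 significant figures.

ΔP ≈ 1596 Pa

Reynolds number Re = ρVD/μ = 801.3 · 0.2827 · 0.0124 / 0.00219 = 1283.
Re < 2300 → laminar flow, so f = 64/Re = 64/1283 = 0.0499 (the turbulent correlation is not needed).
Darcy-Weisbach: ΔP = f(L/D)(ρV²/2) = 0.0499·(12.39/0.0124)·(801.3·0.2827²/2) = 0.0499·999.2·32.02 = 1596 Pa.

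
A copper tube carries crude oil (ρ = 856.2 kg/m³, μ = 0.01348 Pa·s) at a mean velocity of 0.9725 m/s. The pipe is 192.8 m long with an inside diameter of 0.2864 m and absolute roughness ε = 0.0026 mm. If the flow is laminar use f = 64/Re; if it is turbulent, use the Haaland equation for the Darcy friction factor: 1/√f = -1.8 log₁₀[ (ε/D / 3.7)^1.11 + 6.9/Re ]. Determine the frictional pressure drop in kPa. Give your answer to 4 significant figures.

ΔP ≈ 7.242 kPa

Reynolds number Re = ρVD/μ = 856.2 · 0.9725 · 0.2864 / 0.0135 = 1.769e+04.
Re > 4000 → turbulent. Relative roughness ε/D = 2.6e-06/0.2864 = 9.08e-06. Haaland: 1/√f = -1.8 log₁₀[(9.08e-06/3.7)^1.11 + 6.9/1.769e+04] = -1.8 log₁₀[5.92e-07 + 0.00039] = 6.135, so f = 0.02657.
Darcy-Weisbach: ΔP = f(L/D)(ρV²/2) = 0.02657·(192.8/0.2864)·(856.2·0.9725²/2) = 0.02657·673.2·404.9 = 7242 Pa.
ΔP = 7242 Pa = 7.242 kPa.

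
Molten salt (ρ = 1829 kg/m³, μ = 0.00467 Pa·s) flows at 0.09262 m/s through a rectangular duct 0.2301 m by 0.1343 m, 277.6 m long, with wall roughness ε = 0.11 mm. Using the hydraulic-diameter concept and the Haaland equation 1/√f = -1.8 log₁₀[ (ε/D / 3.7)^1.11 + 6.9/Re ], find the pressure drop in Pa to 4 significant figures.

Hydraulic diameter D_h = 4A/P = 4·(0.2301·0.1343)/(2·(0.2301+0.1343)) = 0.1236/0.7288 = 0.1696 m.
Re = ρVD_h/μ = 1829·0.09262·0.1696/0.00467 = 6152.
ε/D_h = 0.00011/0.1696 = 0.000649; Haaland gives 1/√f = -1.8 log₁₀[6.77e-05+0.00112] = 5.265, so f = 0.03608.
ΔP = f(L/D_h)(ρV²/2) = 0.03608·277.6/0.1696·7.845 = 463.3 Pa.

ΔP ≈ 463.3 Pa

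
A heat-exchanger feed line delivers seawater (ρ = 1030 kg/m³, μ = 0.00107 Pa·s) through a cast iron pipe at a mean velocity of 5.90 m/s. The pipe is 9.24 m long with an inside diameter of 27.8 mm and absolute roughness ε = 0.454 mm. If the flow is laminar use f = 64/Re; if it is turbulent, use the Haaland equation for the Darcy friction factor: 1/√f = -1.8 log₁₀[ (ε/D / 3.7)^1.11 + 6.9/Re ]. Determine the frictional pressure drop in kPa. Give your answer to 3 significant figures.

ΔP ≈ 271 kPa

Reynolds number Re = ρVD/μ = 1030 · 5.9 · 0.0278 / 0.00107 = 1.579e+05.
Re > 4000 → turbulent. Relative roughness ε/D = 0.000454/0.0278 = 0.0163. Haaland: 1/√f = -1.8 log₁₀[(0.0163/3.7)^1.11 + 6.9/1.579e+05] = -1.8 log₁₀[0.00243 + 4.37e-05] = 4.692, so f = 0.04543.
Darcy-Weisbach: ΔP = f(L/D)(ρV²/2) = 0.04543·(9.24/0.0278)·(1030·5.9²/2) = 0.04543·332.4·1.793e+04 = 2.707e+05 Pa.
ΔP = 2.707e+05 Pa = 271 kPa.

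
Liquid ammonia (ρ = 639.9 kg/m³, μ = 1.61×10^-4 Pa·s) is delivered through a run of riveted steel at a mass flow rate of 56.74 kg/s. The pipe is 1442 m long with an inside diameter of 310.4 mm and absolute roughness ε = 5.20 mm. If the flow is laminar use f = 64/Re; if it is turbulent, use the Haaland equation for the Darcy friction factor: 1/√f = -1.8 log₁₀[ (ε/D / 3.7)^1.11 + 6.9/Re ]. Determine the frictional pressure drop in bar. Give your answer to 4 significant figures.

ΔP ≈ 0.9310 bar

A = πD²/4 = π(0.3104)²/4 = 0.07567 m²; mean velocity V = ṁ/(ρA) = 56.74/(639.9 · 0.07567) = 1.172 m/s.
Reynolds number Re = ρVD/μ = 639.9 · 1.172 · 0.3104 / 0.000161 = 1.446e+06.
Re > 4000 → turbulent. Relative roughness ε/D = 0.0052/0.3104 = 0.0168. Haaland: 1/√f = -1.8 log₁₀[(0.0168/3.7)^1.11 + 6.9/1.446e+06] = -1.8 log₁₀[0.0025 + 4.77e-06] = 4.682, so f = 0.04562.
Darcy-Weisbach: ΔP = f(L/D)(ρV²/2) = 0.04562·(1442/0.3104)·(639.9·1.172²/2) = 0.04562·4646·439.3 = 9.31e+04 Pa.
ΔP = 9.31e+04 Pa = 0.9310 bar.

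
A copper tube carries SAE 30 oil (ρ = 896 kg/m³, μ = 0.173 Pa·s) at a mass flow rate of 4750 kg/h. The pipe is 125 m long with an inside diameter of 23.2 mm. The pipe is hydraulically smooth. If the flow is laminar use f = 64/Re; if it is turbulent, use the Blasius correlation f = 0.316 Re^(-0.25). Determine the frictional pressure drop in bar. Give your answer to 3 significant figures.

ΔP ≈ 44.8 bar

ṁ = 4750 kg/h = 4750/3600 = 1.319 kg/s.
A = πD²/4 = π(0.0232)²/4 = 0.0004227 m²; mean velocity V = ṁ/(ρA) = 1.319/(896 · 0.0004227) = 3.484 m/s.
Reynolds number Re = ρVD/μ = 896 · 3.484 · 0.0232 / 0.173 = 418.6.
Re < 2300 → laminar flow, so f = 64/Re = 64/418.6 = 0.1529 (the turbulent correlation is not needed).
Darcy-Weisbach: ΔP = f(L/D)(ρV²/2) = 0.1529·(125/0.0232)·(896·3.484²/2) = 0.1529·5388·5436 = 4.479e+06 Pa.
ΔP = 4.479e+06 Pa = 44.8 bar.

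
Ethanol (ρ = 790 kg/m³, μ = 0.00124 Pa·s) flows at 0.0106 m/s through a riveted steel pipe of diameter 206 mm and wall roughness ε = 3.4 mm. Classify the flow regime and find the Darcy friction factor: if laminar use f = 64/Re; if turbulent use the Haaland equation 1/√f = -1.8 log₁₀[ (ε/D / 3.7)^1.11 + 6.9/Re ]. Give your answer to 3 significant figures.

Re = ρVD/μ = 790·0.0106·0.206/0.00124 = 1391.
Re < 2300 → laminar, so f = 64/Re = 0.046 (roughness is irrelevant in laminar flow).

f ≈ 0.0460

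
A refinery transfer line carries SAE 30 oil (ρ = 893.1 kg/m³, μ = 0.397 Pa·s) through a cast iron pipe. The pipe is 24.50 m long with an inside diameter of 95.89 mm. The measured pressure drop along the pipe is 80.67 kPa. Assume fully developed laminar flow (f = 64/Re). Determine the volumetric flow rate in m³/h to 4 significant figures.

Q ≈ 61.96 m³/h

For laminar flow, f = 64/Re with Re = ρVD/μ, so Darcy-Weisbach reduces to ΔP = 32μLV/D². Solving for V: V = ΔP·D²/(32μL) = 8.067e+04·(0.09589)²/(32·0.397·24.5) = 2.383 m/s.
Check: Re = ρVD/μ = 893.1·2.383·0.09589/0.397 = 514.1 < 2300, so the laminar assumption holds.
Q = V·A = 2.383·(π/4·0.09589²) = 0.01721 m³/s = 61.96 m³/h.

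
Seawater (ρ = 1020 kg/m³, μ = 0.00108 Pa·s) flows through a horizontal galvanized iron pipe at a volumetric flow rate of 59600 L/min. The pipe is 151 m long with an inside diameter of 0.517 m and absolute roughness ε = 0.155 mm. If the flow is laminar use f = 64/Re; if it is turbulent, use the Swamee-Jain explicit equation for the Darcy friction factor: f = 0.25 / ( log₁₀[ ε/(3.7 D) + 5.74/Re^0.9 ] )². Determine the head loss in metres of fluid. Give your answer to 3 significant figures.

Q = 59600 L/min = 59600/60000 = 0.9933 m³/s.
Cross-sectional area A = πD²/4 = π(0.517)²/4 = 0.2099 m²; mean velocity V = Q/A = 0.9933/0.2099 = 4.732 m/s.
Reynolds number Re = ρVD/μ = 1020 · 4.732 · 0.517 / 0.00108 = 2.31e+06.
Re > 4000 → turbulent. Relative roughness ε/D = 0.000155/0.517 = 0.0003. Swamee-Jain: f = 0.25/(log₁₀[0.0003/3.7 + 5.74/2.31e+06^0.9])² = 0.25/(log₁₀[8.1e-05 + 1.08e-05])² = 0.25/(-4.037)² = 0.01534.
Darcy-Weisbach: ΔP = f(L/D)(ρV²/2) = 0.01534·(151/0.517)·(1020·4.732²/2) = 0.01534·292.1·1.142e+04 = 5.115e+04 Pa.
Head loss h_f = ΔP/(ρg) = 5.115e+04/(1020·9.81) = 5.11 m.

h_f ≈ 5.11 m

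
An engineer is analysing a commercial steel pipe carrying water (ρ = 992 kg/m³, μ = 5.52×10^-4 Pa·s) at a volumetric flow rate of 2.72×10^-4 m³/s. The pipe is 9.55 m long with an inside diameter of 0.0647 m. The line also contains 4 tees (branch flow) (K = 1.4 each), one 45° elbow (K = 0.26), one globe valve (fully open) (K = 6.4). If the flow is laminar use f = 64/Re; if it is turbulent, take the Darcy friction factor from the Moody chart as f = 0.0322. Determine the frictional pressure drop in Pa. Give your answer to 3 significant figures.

Cross-sectional area A = πD²/4 = π(0.0647)²/4 = 0.003288 m²; mean velocity V = Q/A = 0.000272/0.003288 = 0.08273 m/s.
Reynolds number Re = ρVD/μ = 992 · 0.08273 · 0.0647 / 0.000552 = 9619.
Re > 4000 → turbulent; use the Moody-chart value f = 0.0322.
Total minor-loss coefficient ΣK = 4·1.4 + 1·0.26 + 1·6.4 = 12.3.
ΔP = [f·L/D + ΣK]·(ρV²/2) = [0.0322·9.55/0.0647 + 12.3]·(992·0.08273²/2) = [4.753 + 12.3]·3.395 = 57.76 Pa.

ΔP ≈ 57.8 Pa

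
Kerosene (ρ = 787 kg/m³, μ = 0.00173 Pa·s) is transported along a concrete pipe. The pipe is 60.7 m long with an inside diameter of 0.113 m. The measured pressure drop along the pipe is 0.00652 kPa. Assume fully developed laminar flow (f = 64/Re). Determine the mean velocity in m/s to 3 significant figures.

V ≈ 0.0248 m/s

For laminar flow, f = 64/Re with Re = ρVD/μ, so Darcy-Weisbach reduces to ΔP = 32μLV/D². Solving for V: V = ΔP·D²/(32μL) = 6.52·(0.113)²/(32·0.00173·60.7) = 0.02478 m/s.
Check: Re = ρVD/μ = 787·0.02478·0.113/0.00173 = 1274 < 2300, so the laminar assumption holds.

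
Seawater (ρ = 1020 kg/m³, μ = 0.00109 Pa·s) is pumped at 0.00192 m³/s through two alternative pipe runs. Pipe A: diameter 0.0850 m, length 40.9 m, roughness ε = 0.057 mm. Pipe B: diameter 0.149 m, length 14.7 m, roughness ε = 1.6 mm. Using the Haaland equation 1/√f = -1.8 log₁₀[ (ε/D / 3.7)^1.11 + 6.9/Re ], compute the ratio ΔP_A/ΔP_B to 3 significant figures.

Pipe A: V = Q/A = 0.00192/0.005675 = 0.3384 m/s; Re = 2.691e+04; ε/D = 0.000671; Haaland → f = 0.0254; ΔP_A = f(L/D)(ρV²/2) = 713.6 Pa.
Pipe B: V = Q/A = 0.00192/0.01744 = 0.1101 m/s; Re = 1.535e+04; ε/D = 0.0107; Haaland → f = 0.0422; ΔP_B = f(L/D)(ρV²/2) = 25.75 Pa.
ΔP_A/ΔP_B = 713.6/25.75 = 27.7.

ΔP_A/ΔP_B ≈ 27.7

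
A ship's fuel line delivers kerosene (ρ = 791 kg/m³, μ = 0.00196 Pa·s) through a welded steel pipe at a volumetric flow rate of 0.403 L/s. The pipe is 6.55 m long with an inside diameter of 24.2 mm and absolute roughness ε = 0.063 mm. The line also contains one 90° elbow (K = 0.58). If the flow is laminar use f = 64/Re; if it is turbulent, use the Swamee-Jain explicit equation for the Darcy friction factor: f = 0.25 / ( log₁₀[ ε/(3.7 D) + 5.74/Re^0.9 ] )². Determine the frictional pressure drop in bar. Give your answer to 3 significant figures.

ΔP ≈ 0.0315 bar

Q = 0.403 L/s = 0.403/1000 = 0.000403 m³/s.
Cross-sectional area A = πD²/4 = π(0.0242)²/4 = 0.00046 m²; mean velocity V = Q/A = 0.000403/0.00046 = 0.8762 m/s.
Reynolds number Re = ρVD/μ = 791 · 0.8762 · 0.0242 / 0.00196 = 8557.
Re > 4000 → turbulent. Relative roughness ε/D = 6.3e-05/0.0242 = 0.0026. Swamee-Jain: f = 0.25/(log₁₀[0.0026/3.7 + 5.74/8557^0.9])² = 0.25/(log₁₀[0.000704 + 0.00166])² = 0.25/(-2.627)² = 0.03624.
Total minor-loss coefficient ΣK = 1·0.58 = 0.58.
ΔP = [f·L/D + ΣK]·(ρV²/2) = [0.03624·6.55/0.0242 + 0.58]·(791·0.8762²/2) = [9.808 + 0.58]·303.6 = 3154 Pa.
ΔP = 3154 Pa = 0.0315 bar.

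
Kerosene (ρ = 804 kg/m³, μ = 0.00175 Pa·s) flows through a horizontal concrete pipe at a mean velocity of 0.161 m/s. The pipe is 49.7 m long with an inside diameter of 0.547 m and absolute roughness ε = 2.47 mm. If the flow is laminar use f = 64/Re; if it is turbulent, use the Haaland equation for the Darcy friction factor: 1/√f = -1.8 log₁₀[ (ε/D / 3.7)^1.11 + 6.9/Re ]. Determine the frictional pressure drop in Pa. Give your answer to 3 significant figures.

Reynolds number Re = ρVD/μ = 804 · 0.161 · 0.547 / 0.00175 = 4.046e+04.
Re > 4000 → turbulent. Relative roughness ε/D = 0.00247/0.547 = 0.00452. Haaland: 1/√f = -1.8 log₁₀[(0.00452/3.7)^1.11 + 6.9/4.046e+04] = -1.8 log₁₀[0.000583 + 0.000171] = 5.621, so f = 0.03165.
Darcy-Weisbach: ΔP = f(L/D)(ρV²/2) = 0.03165·(49.7/0.547)·(804·0.161²/2) = 0.03165·90.86·10.42 = 29.97 Pa.

ΔP ≈ 30.0 Pa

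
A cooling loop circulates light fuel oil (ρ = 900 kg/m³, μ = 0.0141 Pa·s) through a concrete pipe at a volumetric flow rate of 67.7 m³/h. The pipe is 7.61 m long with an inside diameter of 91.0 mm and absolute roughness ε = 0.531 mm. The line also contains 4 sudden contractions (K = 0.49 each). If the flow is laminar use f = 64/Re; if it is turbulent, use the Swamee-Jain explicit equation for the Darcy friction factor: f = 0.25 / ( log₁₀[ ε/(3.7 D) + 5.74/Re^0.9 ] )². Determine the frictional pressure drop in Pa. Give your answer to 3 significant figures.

Q = 67.7 m³/h = 67.7/3600 = 0.01881 m³/s.
Cross-sectional area A = πD²/4 = π(0.091)²/4 = 0.006504 m²; mean velocity V = Q/A = 0.01881/0.006504 = 2.891 m/s.
Reynolds number Re = ρVD/μ = 900 · 2.891 · 0.091 / 0.0141 = 1.679e+04.
Re > 4000 → turbulent. Relative roughness ε/D = 0.000531/0.091 = 0.00584. Swamee-Jain: f = 0.25/(log₁₀[0.00584/3.7 + 5.74/1.679e+04^0.9])² = 0.25/(log₁₀[0.00158 + 0.000904])² = 0.25/(-2.605)² = 0.03683.
Total minor-loss coefficient ΣK = 4·0.49 = 1.96.
ΔP = [f·L/D + ΣK]·(ρV²/2) = [0.03683·7.61/0.091 + 1.96]·(900·2.891²/2) = [3.08 + 1.96]·3762 = 1.896e+04 Pa.

ΔP ≈ 19000 Pa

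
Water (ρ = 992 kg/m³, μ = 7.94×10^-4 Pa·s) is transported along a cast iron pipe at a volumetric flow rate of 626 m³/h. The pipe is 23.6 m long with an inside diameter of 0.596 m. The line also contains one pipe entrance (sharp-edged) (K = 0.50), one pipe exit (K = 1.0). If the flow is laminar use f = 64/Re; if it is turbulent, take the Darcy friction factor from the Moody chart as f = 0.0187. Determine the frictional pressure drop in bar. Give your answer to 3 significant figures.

ΔP ≈ 0.00432 bar

Q = 626 m³/h = 626/3600 = 0.1739 m³/s.
Cross-sectional area A = πD²/4 = π(0.596)²/4 = 0.279 m²; mean velocity V = Q/A = 0.1739/0.279 = 0.6233 m/s.
Reynolds number Re = ρVD/μ = 992 · 0.6233 · 0.596 / 0.000794 = 4.641e+05.
Re > 4000 → turbulent; use the Moody-chart value f = 0.0187.
Total minor-loss coefficient ΣK = 1·0.5 + 1·1 = 1.5.
ΔP = [f·L/D + ΣK]·(ρV²/2) = [0.0187·23.6/0.596 + 1.5]·(992·0.6233²/2) = [0.7405 + 1.5]·192.7 = 431.7 Pa.
ΔP = 431.7 Pa = 0.00432 bar.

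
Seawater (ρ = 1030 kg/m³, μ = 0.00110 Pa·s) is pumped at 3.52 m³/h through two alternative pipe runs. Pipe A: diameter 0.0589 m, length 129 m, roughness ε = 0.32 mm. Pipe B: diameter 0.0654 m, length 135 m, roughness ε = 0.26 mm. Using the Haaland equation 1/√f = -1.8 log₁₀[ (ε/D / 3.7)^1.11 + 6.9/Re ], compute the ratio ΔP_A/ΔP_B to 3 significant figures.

ΔP_A/ΔP_B ≈ 1.70

Pipe A: V = Q/A = 0.0009778/0.002725 = 0.3589 m/s; Re = 1.979e+04; ε/D = 0.00543; Haaland → f = 0.03493; ΔP_A = f(L/D)(ρV²/2) = 5073 Pa.
Pipe B: V = Q/A = 0.0009778/0.003359 = 0.2911 m/s; Re = 1.782e+04; ε/D = 0.00398; Haaland → f = 0.0332; ΔP_B = f(L/D)(ρV²/2) = 2990 Pa.
ΔP_A/ΔP_B = 5073/2990 = 1.70.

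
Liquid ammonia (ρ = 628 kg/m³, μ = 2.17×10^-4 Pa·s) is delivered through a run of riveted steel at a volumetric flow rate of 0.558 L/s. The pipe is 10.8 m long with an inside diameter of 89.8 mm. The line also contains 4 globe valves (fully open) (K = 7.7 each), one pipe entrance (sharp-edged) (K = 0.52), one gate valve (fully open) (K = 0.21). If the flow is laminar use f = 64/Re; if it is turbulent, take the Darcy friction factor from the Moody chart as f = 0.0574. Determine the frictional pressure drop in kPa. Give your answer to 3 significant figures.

ΔP ≈ 0.0937 kPa

Q = 0.558 L/s = 0.558/1000 = 0.000558 m³/s.
Cross-sectional area A = πD²/4 = π(0.0898)²/4 = 0.006333 m²; mean velocity V = Q/A = 0.000558/0.006333 = 0.0881 m/s.
Reynolds number Re = ρVD/μ = 628 · 0.0881 · 0.0898 / 0.000217 = 2.29e+04.
Re > 4000 → turbulent; use the Moody-chart value f = 0.0574.
Total minor-loss coefficient ΣK = 4·7.7 + 1·0.52 + 1·0.21 = 31.5.
ΔP = [f·L/D + ΣK]·(ρV²/2) = [0.0574·10.8/0.0898 + 31.5]·(628·0.0881²/2) = [6.903 + 31.5]·2.437 = 93.67 Pa.
ΔP = 93.67 Pa = 0.0937 kPa.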